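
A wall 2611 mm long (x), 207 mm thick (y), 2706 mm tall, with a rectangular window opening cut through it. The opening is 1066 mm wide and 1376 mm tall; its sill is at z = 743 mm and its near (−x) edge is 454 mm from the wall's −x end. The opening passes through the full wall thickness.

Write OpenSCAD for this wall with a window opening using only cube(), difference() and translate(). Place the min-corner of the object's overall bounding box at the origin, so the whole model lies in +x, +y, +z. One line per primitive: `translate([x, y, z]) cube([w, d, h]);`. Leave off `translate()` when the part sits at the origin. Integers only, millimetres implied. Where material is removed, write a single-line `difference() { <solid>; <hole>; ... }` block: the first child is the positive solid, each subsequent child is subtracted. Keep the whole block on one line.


difference() { cube([2611, 207, 2706]); translate([454, 0, 743]) cube([1066, 207, 1376]); }


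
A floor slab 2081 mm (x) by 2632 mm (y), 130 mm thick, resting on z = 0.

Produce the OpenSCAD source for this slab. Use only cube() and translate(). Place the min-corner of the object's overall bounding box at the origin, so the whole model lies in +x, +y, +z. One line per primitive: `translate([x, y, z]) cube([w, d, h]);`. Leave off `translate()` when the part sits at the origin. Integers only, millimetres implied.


cube([2081, 2632, 130]);


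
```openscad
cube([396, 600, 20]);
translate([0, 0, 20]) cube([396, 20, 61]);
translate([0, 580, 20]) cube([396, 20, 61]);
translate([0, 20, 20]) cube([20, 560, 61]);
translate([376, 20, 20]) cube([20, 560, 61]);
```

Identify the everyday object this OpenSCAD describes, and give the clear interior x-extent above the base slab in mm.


An open box. The internal width is 356 mm.

A 396×600 base slab with four walls standing on it — an open box. The base is 396 mm wide and the walls are 20 mm thick, so the internal width is 396 − 2 × 20 = 356 mm.


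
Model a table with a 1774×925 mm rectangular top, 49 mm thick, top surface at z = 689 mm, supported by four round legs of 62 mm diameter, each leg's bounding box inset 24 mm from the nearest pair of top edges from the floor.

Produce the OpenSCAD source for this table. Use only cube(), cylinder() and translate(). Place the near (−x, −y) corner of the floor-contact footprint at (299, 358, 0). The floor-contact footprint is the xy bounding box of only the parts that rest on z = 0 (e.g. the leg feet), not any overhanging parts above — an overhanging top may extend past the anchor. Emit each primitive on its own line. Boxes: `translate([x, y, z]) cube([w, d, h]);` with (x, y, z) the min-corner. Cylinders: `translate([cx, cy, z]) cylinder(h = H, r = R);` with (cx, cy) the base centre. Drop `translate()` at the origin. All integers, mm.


translate([275, 334, 640]) cube([1774, 925, 49]);
translate([330, 389, 0]) cylinder(h = 640, r = 31);
translate([1994, 389, 0]) cylinder(h = 640, r = 31);
translate([330, 1204, 0]) cylinder(h = 640, r = 31);
translate([1994, 1204, 0]) cylinder(h = 640, r = 31);


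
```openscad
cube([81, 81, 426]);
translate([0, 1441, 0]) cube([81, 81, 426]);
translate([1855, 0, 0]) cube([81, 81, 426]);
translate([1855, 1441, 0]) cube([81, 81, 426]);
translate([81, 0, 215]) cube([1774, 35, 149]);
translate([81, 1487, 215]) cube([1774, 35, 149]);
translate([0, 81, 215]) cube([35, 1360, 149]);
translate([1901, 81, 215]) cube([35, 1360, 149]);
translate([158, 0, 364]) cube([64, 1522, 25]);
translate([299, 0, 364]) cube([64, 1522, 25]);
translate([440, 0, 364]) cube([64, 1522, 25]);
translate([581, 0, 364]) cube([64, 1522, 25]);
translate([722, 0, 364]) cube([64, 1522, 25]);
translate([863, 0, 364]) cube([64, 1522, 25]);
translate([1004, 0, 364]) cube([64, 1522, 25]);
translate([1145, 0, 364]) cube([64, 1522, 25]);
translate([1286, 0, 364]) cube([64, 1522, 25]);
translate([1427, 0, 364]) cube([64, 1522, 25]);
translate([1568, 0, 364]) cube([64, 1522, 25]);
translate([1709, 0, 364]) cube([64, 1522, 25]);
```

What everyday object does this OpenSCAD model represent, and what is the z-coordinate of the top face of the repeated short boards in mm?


A bed frame. The slat-top height is 389 mm.

Four posts, four rails, and a row of slats — a bed frame. Slats sit on the rails at z = 215 + 149 = 364; with slat thickness 25, the top is 389 mm.


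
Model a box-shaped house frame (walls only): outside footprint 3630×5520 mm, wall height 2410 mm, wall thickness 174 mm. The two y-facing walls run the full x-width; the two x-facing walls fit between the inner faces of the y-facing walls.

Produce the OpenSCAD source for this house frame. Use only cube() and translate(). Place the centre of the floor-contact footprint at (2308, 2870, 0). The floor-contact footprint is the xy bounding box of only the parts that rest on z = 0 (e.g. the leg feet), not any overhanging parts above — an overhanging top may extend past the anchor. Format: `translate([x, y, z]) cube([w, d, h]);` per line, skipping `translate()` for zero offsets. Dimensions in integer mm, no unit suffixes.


translate([493, 110, 0]) cube([3630, 174, 2410]);
translate([493, 5456, 0]) cube([3630, 174, 2410]);
translate([493, 284, 0]) cube([174, 5172, 2410]);
translate([3949, 284, 0]) cube([174, 5172, 2410]);


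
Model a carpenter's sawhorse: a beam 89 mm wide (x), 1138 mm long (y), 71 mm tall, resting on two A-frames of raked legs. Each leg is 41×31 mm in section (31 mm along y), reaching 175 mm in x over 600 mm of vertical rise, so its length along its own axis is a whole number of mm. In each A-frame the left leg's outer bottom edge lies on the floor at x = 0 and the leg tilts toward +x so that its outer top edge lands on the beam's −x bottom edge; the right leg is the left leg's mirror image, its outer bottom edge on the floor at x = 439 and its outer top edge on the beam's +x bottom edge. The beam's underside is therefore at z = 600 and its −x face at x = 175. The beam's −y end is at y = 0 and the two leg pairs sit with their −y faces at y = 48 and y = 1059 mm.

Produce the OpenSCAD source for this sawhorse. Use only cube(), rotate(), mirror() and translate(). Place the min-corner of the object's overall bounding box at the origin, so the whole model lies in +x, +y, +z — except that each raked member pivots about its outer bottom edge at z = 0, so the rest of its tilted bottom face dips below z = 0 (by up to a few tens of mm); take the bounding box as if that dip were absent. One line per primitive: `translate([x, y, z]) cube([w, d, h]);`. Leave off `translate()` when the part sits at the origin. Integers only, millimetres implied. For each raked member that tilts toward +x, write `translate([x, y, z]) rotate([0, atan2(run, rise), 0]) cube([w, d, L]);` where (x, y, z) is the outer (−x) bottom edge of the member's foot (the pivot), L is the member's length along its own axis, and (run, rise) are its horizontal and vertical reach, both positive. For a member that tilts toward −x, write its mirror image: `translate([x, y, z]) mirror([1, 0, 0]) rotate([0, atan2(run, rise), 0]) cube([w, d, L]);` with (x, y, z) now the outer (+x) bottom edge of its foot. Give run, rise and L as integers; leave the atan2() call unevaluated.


// leg length = √(175² + 600²) = 625
// right-leg outer foot x = 2·175 + 89 = 439
// beam min-corner = (175, 0, 600)
translate([175, 0, 600]) cube([89, 1138, 71]);
translate([0, 48, 0]) rotate([0, atan2(175, 600), 0]) cube([41, 31, 625]);
translate([439, 48, 0]) mirror([1, 0, 0]) rotate([0, atan2(175, 600), 0]) cube([41, 31, 625]);
translate([0, 1059, 0]) rotate([0, atan2(175, 600), 0]) cube([41, 31, 625]);
translate([439, 1059, 0]) mirror([1, 0, 0]) rotate([0, atan2(175, 600), 0]) cube([41, 31, 625]);


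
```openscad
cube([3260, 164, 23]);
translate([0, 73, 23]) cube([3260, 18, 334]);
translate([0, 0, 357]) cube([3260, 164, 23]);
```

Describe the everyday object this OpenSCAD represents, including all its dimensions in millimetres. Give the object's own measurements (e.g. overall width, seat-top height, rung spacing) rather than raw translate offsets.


An I-beam lying along x, 3260 mm long. Overall section height 380 mm. Two flanges 164 mm wide (y) and 23 mm thick, one on the floor and one at the top; a web 18 mm thick runs between them, centred on the flange width.


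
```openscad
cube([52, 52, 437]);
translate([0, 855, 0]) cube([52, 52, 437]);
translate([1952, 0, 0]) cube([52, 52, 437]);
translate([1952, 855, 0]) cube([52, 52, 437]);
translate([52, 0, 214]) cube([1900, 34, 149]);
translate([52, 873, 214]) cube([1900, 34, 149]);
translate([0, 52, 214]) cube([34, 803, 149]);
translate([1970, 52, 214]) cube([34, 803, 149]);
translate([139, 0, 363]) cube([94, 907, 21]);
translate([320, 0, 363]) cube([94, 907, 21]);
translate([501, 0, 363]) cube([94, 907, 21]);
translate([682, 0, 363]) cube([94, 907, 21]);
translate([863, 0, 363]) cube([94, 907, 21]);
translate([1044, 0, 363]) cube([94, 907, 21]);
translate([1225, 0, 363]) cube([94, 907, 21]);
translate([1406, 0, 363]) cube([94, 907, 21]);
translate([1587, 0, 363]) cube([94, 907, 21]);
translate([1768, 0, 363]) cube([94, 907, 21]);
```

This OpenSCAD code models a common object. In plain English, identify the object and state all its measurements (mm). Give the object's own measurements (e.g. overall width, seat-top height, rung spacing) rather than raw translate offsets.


A bed frame 2004 mm long (x) by 907 mm wide (y). Four 52×52 mm corner posts, 437 mm tall, at the corners of the footprint. Four rails of 34 mm thickness and 149 mm height run between adjacent posts with their undersides at z = 214 mm, their outer faces flush with the outside of the frame (the two x-running rails run between the posts' inner faces; the two y-running rails run between the posts' inner faces). 10 slats, each 94 mm wide (x) and 21 mm thick, lie across the top of the two x-running rails, running the full 907 mm width of the frame in y; along x they sit between the end posts with a 87 mm gap after the −x posts and between neighbouring slats, leaving 90 mm before the +x posts.


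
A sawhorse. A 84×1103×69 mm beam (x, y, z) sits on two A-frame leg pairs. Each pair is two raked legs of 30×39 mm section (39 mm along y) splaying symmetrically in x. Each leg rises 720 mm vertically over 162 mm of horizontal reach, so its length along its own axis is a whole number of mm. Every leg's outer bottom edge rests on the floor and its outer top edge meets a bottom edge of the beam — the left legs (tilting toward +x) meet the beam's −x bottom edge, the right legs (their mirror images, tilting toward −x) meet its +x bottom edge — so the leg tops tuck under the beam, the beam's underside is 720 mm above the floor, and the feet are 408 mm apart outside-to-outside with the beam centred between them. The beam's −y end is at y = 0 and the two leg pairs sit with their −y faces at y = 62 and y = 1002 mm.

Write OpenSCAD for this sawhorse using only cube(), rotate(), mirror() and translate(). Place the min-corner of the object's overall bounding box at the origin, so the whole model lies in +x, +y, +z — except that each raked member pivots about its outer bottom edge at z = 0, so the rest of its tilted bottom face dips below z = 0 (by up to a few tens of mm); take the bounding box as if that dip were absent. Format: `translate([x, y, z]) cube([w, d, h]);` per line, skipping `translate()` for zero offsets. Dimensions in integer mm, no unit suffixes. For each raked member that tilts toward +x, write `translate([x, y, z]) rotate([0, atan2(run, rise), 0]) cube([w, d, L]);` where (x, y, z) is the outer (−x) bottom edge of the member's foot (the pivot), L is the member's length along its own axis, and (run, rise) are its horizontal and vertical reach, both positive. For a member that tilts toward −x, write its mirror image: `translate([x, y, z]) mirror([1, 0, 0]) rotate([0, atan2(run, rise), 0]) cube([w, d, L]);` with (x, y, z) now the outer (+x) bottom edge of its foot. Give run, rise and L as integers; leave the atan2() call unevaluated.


translate([162, 0, 720]) cube([84, 1103, 69]);
translate([0, 62, 0]) rotate([0, atan2(162, 720), 0]) cube([30, 39, 738]);
translate([408, 62, 0]) mirror([1, 0, 0]) rotate([0, atan2(162, 720), 0]) cube([30, 39, 738]);
translate([0, 1002, 0]) rotate([0, atan2(162, 720), 0]) cube([30, 39, 738]);
translate([408, 1002, 0]) mirror([1, 0, 0]) rotate([0, atan2(162, 720), 0]) cube([30, 39, 738]);


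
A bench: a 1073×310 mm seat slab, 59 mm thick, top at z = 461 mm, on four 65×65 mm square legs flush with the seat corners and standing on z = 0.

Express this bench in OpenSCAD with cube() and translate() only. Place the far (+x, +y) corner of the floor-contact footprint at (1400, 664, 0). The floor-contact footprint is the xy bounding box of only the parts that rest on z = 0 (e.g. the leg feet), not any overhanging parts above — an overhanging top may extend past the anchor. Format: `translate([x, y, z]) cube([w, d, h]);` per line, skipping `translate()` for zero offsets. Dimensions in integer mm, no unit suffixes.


translate([327, 354, 402]) cube([1073, 310, 59]);
translate([327, 354, 0]) cube([65, 65, 402]);
translate([327, 599, 0]) cube([65, 65, 402]);
translate([1335, 354, 0]) cube([65, 65, 402]);
translate([1335, 599, 0]) cube([65, 65, 402]);


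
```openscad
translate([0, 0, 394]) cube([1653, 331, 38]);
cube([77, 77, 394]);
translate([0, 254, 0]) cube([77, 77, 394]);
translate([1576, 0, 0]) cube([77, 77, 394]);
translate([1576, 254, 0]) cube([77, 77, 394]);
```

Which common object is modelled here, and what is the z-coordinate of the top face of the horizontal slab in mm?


A bench. The seat-top height is 432 mm.

A long slab on four corner posts — a bench. The slab sits at z = 394 with thickness 38, so the top is 394 + 38 = 432 mm.


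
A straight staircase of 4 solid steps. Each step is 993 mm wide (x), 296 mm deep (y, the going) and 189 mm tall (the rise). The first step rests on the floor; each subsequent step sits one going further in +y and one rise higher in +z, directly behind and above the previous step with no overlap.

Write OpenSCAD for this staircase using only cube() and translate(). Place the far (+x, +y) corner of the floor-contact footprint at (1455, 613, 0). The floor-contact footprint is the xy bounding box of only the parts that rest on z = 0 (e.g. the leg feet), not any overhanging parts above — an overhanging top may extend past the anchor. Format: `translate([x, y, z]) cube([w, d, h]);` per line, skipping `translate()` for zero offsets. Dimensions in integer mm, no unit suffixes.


translate([462, 317, 0]) cube([993, 296, 189]);
translate([462, 613, 189]) cube([993, 296, 189]);
translate([462, 909, 378]) cube([993, 296, 189]);
translate([462, 1205, 567]) cube([993, 296, 189]);


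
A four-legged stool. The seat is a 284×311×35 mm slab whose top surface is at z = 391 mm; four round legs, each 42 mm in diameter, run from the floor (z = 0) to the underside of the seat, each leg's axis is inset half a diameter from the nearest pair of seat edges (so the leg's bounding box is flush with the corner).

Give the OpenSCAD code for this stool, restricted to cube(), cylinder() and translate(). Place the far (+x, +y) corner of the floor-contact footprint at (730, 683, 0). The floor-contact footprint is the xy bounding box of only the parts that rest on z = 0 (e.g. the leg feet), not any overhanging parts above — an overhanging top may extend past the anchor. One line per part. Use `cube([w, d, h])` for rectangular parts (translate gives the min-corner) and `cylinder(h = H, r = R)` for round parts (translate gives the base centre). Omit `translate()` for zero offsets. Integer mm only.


// leg_h = 391 - 35 = 356
translate([446, 372, 356]) cube([284, 311, 35]);
translate([467, 393, 0]) cylinder(h = 356, r = 21);
translate([709, 393, 0]) cylinder(h = 356, r = 21);
translate([467, 662, 0]) cylinder(h = 356, r = 21);
translate([709, 662, 0]) cylinder(h = 356, r = 21);


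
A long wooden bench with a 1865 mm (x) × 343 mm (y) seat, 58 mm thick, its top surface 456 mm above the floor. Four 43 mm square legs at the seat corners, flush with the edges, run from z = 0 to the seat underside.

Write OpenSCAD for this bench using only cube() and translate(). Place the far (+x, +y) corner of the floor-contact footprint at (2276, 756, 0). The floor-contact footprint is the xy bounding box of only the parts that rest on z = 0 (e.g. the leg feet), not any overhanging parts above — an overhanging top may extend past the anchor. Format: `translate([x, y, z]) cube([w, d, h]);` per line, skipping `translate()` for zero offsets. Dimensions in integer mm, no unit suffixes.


translate([411, 413, 398]) cube([1865, 343, 58]);
translate([411, 413, 0]) cube([43, 43, 398]);
translate([411, 713, 0]) cube([43, 43, 398]);
translate([2233, 413, 0]) cube([43, 43, 398]);
translate([2233, 713, 0]) cube([43, 43, 398]);


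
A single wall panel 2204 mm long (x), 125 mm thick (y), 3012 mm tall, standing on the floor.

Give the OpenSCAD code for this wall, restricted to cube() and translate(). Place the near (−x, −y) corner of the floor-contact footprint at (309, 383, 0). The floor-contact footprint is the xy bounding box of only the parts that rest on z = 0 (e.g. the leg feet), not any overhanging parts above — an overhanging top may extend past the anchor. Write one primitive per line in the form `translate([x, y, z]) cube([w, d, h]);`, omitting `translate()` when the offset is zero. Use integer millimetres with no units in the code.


translate([309, 383, 0]) cube([2204, 125, 3012]);


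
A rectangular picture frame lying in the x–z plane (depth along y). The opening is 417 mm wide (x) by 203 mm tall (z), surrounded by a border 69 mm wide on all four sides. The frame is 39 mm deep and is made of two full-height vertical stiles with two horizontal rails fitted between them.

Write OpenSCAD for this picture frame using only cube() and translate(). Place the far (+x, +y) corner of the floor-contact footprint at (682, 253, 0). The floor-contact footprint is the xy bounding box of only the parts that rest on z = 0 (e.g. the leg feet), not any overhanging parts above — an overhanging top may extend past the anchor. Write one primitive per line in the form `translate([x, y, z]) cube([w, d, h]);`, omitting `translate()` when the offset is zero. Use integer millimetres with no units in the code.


translate([127, 214, 0]) cube([69, 39, 341]);
translate([613, 214, 0]) cube([69, 39, 341]);
translate([196, 214, 0]) cube([417, 39, 69]);
translate([196, 214, 272]) cube([417, 39, 69]);


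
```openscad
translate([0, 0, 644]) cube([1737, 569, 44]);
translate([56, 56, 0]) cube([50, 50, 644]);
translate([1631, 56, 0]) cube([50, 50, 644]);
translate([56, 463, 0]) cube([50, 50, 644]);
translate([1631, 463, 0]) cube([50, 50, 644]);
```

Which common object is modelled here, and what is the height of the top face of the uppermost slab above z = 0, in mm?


A table. The table height is 688 mm.

A 1737×569×44 slab sits at z = 644 on four 50 mm square posts — a table. The top surface is at 644 + 44 = 688 mm.


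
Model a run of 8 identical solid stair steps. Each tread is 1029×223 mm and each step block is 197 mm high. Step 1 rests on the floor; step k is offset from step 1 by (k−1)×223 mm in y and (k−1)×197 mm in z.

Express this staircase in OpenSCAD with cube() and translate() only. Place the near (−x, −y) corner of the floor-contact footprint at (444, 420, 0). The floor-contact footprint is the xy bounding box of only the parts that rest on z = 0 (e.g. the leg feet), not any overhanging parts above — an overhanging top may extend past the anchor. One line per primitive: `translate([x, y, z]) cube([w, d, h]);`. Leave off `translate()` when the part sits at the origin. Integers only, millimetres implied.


translate([444, 420, 0]) cube([1029, 223, 197]);
translate([444, 643, 197]) cube([1029, 223, 197]);
translate([444, 866, 394]) cube([1029, 223, 197]);
translate([444, 1089, 591]) cube([1029, 223, 197]);
translate([444, 1312, 788]) cube([1029, 223, 197]);
translate([444, 1535, 985]) cube([1029, 223, 197]);
translate([444, 1758, 1182]) cube([1029, 223, 197]);
translate([444, 1981, 1379]) cube([1029, 223, 197]);


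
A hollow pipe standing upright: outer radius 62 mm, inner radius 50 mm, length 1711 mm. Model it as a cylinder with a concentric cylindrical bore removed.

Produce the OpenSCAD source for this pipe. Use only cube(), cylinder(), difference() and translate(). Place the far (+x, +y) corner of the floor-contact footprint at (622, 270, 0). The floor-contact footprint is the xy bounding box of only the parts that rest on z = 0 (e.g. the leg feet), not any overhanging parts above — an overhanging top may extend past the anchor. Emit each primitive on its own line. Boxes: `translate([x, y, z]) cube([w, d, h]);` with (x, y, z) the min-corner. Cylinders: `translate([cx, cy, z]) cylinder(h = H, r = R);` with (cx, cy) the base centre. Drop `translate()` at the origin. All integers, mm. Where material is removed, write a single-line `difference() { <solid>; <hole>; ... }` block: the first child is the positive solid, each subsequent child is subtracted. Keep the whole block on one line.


difference() { translate([560, 208, 0]) cylinder(h = 1711, r = 62); translate([560, 208, 0]) cylinder(h = 1711, r = 50); }


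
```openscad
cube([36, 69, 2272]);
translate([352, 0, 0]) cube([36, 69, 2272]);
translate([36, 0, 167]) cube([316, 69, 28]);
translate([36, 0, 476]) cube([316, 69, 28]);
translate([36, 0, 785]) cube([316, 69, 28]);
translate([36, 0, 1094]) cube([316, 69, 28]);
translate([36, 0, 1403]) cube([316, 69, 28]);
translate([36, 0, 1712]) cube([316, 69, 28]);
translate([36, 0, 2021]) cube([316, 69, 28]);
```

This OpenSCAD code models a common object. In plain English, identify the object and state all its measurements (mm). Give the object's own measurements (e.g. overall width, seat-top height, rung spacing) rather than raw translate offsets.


A straight ladder. Two 36×69 mm vertical rails, 2272 mm tall, stand 388 mm apart (outside-to-outside) with their front faces coplanar on the −y side. 7 rungs, each 69 mm deep and 28 mm tall, span between the inner faces of the rails, front faces flush with the rails. The lowest rung's underside is at z = 167 mm and rungs are spaced 309 mm apart (underside to underside).


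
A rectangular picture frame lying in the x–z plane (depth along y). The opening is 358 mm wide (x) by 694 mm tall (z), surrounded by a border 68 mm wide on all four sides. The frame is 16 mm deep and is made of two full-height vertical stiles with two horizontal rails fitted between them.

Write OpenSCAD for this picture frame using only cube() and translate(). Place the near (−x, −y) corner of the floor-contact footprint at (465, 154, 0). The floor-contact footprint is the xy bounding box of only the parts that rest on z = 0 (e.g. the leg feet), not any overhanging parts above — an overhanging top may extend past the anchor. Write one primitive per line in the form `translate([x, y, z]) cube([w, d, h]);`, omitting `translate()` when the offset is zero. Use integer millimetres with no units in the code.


translate([465, 154, 0]) cube([68, 16, 830]);
translate([891, 154, 0]) cube([68, 16, 830]);
translate([533, 154, 0]) cube([358, 16, 68]);
translate([533, 154, 762]) cube([358, 16, 68]);


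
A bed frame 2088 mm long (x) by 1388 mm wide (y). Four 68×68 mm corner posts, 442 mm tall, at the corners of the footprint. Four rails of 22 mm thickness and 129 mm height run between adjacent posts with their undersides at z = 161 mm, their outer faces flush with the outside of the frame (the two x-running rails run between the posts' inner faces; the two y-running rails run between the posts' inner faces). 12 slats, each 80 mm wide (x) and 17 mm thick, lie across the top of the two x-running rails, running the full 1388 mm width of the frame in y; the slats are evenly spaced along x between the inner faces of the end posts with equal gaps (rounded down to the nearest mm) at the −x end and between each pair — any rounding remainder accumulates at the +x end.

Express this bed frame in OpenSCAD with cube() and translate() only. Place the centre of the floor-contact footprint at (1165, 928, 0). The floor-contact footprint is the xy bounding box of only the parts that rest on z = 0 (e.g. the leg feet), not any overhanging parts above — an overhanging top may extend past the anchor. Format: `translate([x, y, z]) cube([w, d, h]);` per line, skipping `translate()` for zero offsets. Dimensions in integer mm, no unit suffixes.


// slat z = rail_z + rail_h = 161 + 129 = 290
// slat gap = ⌊(1952 − 12·80) / 13⌋ = 76
translate([121, 234, 0]) cube([68, 68, 442]);
translate([121, 1554, 0]) cube([68, 68, 442]);
translate([2141, 234, 0]) cube([68, 68, 442]);
translate([2141, 1554, 0]) cube([68, 68, 442]);
translate([189, 234, 161]) cube([1952, 22, 129]);
translate([189, 1600, 161]) cube([1952, 22, 129]);
translate([121, 302, 161]) cube([22, 1252, 129]);
translate([2187, 302, 161]) cube([22, 1252, 129]);
translate([265, 234, 290]) cube([80, 1388, 17]);
translate([421, 234, 290]) cube([80, 1388, 17]);
translate([577, 234, 290]) cube([80, 1388, 17]);
translate([733, 234, 290]) cube([80, 1388, 17]);
translate([889, 234, 290]) cube([80, 1388, 17]);
translate([1045, 234, 290]) cube([80, 1388, 17]);
translate([1201, 234, 290]) cube([80, 1388, 17]);
translate([1357, 234, 290]) cube([80, 1388, 17]);
translate([1513, 234, 290]) cube([80, 1388, 17]);
translate([1669, 234, 290]) cube([80, 1388, 17]);
translate([1825, 234, 290]) cube([80, 1388, 17]);
translate([1981, 234, 290]) cube([80, 1388, 17]);


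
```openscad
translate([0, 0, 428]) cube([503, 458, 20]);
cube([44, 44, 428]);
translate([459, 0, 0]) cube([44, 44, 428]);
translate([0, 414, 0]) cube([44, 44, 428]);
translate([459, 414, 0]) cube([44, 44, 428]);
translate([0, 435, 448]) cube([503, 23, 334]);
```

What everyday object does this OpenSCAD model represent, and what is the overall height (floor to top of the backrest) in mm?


A chair. The overall height is 782 mm.

A slab on four corner posts with a tall panel at the back — a chair. The seat slab sits at z = 428 with thickness 20, and the 334 mm backrest starts at the seat top, so the overall height is 428 + 20 + 334 = 782 mm.


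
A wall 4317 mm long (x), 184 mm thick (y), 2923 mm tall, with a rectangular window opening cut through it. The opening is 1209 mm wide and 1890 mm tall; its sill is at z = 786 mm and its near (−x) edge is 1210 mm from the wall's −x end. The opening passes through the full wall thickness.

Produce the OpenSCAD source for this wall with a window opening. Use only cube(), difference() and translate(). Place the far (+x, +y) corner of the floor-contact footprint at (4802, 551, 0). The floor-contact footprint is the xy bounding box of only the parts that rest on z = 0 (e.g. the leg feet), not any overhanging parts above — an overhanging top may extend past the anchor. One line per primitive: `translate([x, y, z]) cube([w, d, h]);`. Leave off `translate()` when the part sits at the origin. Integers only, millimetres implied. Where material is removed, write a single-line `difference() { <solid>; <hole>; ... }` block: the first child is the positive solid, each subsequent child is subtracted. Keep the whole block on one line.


difference() { translate([485, 367, 0]) cube([4317, 184, 2923]); translate([1695, 367, 786]) cube([1209, 184, 1890]); }


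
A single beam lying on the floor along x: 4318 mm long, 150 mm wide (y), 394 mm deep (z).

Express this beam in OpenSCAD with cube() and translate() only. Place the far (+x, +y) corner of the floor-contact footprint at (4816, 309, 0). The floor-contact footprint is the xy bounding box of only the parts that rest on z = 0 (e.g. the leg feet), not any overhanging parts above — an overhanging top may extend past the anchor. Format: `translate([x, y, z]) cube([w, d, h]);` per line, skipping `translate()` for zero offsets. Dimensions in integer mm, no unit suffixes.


translate([498, 159, 0]) cube([4318, 150, 394]);


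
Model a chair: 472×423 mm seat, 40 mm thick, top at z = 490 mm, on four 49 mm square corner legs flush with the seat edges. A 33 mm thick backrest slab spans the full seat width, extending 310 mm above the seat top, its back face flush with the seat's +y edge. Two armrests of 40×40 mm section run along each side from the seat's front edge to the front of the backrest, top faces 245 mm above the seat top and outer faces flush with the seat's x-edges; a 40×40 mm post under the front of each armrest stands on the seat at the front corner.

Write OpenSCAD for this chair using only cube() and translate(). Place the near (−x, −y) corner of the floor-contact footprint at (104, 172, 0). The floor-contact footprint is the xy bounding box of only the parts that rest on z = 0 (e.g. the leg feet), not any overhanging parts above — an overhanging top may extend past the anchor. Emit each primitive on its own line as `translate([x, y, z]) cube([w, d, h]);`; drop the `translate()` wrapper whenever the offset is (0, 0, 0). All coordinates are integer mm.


translate([104, 172, 450]) cube([472, 423, 40]);
translate([104, 172, 0]) cube([49, 49, 450]);
translate([527, 172, 0]) cube([49, 49, 450]);
translate([104, 546, 0]) cube([49, 49, 450]);
translate([527, 546, 0]) cube([49, 49, 450]);
translate([104, 562, 490]) cube([472, 33, 310]);
translate([104, 172, 695]) cube([40, 390, 40]);
translate([536, 172, 695]) cube([40, 390, 40]);
translate([104, 172, 490]) cube([40, 40, 205]);
translate([536, 172, 490]) cube([40, 40, 205]);


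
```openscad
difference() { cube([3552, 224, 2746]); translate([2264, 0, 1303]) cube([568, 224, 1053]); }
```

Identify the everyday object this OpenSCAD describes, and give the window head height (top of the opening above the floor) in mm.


A wall with a window opening. The window head height is 2356 mm.

A wall with a rectangular opening subtracted — a window. Sill at z = 1303, opening 1053 mm tall, so the head is at 1303 + 1053 = 2356 mm.


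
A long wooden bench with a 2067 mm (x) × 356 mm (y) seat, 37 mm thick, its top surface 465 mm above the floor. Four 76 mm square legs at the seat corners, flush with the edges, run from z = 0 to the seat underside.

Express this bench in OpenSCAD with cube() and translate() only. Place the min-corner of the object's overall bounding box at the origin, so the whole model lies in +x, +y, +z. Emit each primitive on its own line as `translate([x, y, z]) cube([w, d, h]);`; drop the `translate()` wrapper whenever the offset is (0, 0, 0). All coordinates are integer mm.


translate([0, 0, 428]) cube([2067, 356, 37]);
cube([76, 76, 428]);
translate([0, 280, 0]) cube([76, 76, 428]);
translate([1991, 0, 0]) cube([76, 76, 428]);
translate([1991, 280, 0]) cube([76, 76, 428]);


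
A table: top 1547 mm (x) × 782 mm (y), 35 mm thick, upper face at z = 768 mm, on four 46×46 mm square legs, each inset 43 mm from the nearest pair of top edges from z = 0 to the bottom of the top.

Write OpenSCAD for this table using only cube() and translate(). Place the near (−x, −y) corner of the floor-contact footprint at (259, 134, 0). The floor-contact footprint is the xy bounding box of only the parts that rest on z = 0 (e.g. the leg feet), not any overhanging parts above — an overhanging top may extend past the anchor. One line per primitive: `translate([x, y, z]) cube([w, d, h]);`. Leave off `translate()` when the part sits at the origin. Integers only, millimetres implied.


translate([216, 91, 733]) cube([1547, 782, 35]);
translate([259, 134, 0]) cube([46, 46, 733]);
translate([1674, 134, 0]) cube([46, 46, 733]);
translate([259, 784, 0]) cube([46, 46, 733]);
translate([1674, 784, 0]) cube([46, 46, 733]);


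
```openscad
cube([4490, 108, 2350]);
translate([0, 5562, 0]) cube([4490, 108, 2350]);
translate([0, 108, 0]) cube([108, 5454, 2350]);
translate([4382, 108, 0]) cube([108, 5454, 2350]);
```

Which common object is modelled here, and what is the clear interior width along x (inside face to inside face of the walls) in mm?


A house (or room) frame. The interior width is 4274 mm.

Four 2350 mm walls enclosing a rectangle with no floor or roof — a room or house frame. Outside width is 4490 mm and wall thickness is 108 mm, so the interior width is 4490 − 2 × 108 = 4274 mm.


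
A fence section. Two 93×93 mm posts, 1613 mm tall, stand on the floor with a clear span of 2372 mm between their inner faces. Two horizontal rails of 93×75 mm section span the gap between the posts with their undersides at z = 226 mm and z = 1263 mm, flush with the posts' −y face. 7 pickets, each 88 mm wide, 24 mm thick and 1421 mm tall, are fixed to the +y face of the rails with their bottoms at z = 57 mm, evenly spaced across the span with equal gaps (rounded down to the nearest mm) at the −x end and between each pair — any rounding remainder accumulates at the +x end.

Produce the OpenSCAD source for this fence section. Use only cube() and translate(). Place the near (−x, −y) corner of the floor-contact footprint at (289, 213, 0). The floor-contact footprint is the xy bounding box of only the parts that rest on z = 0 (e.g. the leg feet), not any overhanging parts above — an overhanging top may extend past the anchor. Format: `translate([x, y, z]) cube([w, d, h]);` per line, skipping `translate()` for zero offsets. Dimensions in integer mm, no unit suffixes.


translate([289, 213, 0]) cube([93, 93, 1613]);
translate([2754, 213, 0]) cube([93, 93, 1613]);
translate([382, 213, 226]) cube([2372, 93, 75]);
translate([382, 213, 1263]) cube([2372, 93, 75]);
translate([601, 306, 57]) cube([88, 24, 1421]);
translate([908, 306, 57]) cube([88, 24, 1421]);
translate([1215, 306, 57]) cube([88, 24, 1421]);
translate([1522, 306, 57]) cube([88, 24, 1421]);
translate([1829, 306, 57]) cube([88, 24, 1421]);
translate([2136, 306, 57]) cube([88, 24, 1421]);
translate([2443, 306, 57]) cube([88, 24, 1421]);


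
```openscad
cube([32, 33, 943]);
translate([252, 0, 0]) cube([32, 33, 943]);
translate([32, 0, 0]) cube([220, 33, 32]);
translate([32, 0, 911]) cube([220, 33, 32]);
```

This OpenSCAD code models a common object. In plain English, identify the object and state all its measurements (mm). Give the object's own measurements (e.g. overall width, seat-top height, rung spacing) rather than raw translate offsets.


A rectangular picture frame lying in the x–z plane (depth along y). The opening is 220 mm wide (x) by 879 mm tall (z), surrounded by a border 32 mm wide on all four sides. The frame is 33 mm deep and is made of two full-height vertical stiles with two horizontal rails fitted between them.


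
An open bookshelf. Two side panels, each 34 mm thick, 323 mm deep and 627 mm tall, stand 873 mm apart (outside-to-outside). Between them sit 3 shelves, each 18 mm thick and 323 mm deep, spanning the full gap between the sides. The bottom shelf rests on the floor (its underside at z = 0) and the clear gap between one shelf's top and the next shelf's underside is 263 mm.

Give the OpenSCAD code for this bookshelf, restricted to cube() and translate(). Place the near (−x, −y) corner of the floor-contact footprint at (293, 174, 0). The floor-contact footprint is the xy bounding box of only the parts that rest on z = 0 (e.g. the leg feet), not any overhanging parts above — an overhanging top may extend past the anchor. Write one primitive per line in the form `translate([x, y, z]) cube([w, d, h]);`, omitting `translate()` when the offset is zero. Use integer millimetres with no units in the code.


translate([293, 174, 0]) cube([34, 323, 627]);
translate([1132, 174, 0]) cube([34, 323, 627]);
translate([327, 174, 0]) cube([805, 323, 18]);
translate([327, 174, 281]) cube([805, 323, 18]);
translate([327, 174, 562]) cube([805, 323, 18]);


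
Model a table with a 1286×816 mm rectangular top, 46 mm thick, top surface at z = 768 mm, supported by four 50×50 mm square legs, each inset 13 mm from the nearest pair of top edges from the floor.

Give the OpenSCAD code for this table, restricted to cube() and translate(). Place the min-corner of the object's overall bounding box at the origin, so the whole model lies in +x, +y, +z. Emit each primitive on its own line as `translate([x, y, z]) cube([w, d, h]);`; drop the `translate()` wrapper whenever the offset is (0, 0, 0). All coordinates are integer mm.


// leg_h = 768 - 46 = 722
translate([0, 0, 722]) cube([1286, 816, 46]);
translate([13, 13, 0]) cube([50, 50, 722]);
translate([1223, 13, 0]) cube([50, 50, 722]);
translate([13, 753, 0]) cube([50, 50, 722]);
translate([1223, 753, 0]) cube([50, 50, 722]);


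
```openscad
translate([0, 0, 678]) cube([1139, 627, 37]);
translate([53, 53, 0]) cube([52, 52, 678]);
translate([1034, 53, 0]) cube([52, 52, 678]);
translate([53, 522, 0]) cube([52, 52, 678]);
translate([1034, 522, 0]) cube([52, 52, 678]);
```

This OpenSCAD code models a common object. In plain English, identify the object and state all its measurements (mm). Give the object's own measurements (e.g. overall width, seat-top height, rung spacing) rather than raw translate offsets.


A rectangular dining table. The top is 1139×627×37 mm with its upper surface at z = 715 mm. It stands on four 52×52 mm square legs, each inset 53 mm from the nearest pair of top edges, running from the floor to the underside of the top.


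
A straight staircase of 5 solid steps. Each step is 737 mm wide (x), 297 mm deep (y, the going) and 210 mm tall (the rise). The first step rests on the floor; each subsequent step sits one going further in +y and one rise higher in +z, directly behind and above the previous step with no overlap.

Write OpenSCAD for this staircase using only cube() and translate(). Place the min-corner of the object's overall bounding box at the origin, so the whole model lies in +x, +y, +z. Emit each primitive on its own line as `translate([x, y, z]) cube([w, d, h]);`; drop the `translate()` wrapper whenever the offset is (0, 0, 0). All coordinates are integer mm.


cube([737, 297, 210]);
translate([0, 297, 210]) cube([737, 297, 210]);
translate([0, 594, 420]) cube([737, 297, 210]);
translate([0, 891, 630]) cube([737, 297, 210]);
translate([0, 1188, 840]) cube([737, 297, 210]);


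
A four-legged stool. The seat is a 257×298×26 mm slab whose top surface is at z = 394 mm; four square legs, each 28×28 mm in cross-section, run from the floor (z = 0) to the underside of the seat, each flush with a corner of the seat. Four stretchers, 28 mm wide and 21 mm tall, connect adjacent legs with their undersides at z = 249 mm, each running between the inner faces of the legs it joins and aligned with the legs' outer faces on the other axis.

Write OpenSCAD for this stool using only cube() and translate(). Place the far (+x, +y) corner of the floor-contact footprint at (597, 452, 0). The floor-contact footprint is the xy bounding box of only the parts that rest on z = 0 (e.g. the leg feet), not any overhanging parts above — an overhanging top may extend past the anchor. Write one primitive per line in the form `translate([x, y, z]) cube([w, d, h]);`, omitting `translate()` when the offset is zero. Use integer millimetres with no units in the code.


translate([340, 154, 368]) cube([257, 298, 26]);
translate([340, 154, 0]) cube([28, 28, 368]);
translate([569, 154, 0]) cube([28, 28, 368]);
translate([340, 424, 0]) cube([28, 28, 368]);
translate([569, 424, 0]) cube([28, 28, 368]);
translate([368, 154, 249]) cube([201, 28, 21]);
translate([368, 424, 249]) cube([201, 28, 21]);
translate([340, 182, 249]) cube([28, 242, 21]);
translate([569, 182, 249]) cube([28, 242, 21]);


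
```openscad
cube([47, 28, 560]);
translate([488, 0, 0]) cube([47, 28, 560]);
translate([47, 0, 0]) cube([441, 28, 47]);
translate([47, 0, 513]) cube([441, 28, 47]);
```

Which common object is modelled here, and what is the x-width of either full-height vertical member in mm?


A picture frame. The border width is 47 mm.

Four thin pieces enclosing a rectangular opening — a picture frame. The two full-height stiles are 560 mm tall; the top rail sits at z = 513 and is 47 mm tall, so the border above the opening is 560 − 513 = 47 mm, matching the stile x-width.
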